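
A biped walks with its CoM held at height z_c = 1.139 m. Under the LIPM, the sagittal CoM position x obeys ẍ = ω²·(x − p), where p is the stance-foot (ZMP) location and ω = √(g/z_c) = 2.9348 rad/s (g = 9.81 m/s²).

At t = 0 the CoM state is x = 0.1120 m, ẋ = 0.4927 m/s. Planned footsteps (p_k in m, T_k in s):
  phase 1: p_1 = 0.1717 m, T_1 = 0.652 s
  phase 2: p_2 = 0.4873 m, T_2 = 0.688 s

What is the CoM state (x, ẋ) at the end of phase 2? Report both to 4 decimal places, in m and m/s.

x = 2.0365, ẋ = 4.6825

phase 1: p=0.1717, T=0.652, ωT=1.913490, cosh=3.462130, sinh=3.314565; start (x,ẋ)=(0.112000, 0.492700) → end (x,ẋ)=(0.521467, 1.125055)
phase 2: p=0.4873, T=0.688, ωT=2.019142, cosh=3.832316, sinh=3.699547; start (x,ẋ)=(0.521467, 1.125055) → end (x,ẋ)=(2.036457, 4.682526)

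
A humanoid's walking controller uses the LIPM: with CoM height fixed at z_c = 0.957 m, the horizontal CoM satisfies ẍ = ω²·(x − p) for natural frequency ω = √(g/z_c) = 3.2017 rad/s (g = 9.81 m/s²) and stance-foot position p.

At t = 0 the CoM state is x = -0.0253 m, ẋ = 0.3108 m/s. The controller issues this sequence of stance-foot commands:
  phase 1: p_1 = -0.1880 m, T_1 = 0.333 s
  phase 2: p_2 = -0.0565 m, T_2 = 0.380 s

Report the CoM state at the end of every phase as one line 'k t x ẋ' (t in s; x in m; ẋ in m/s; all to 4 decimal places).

phase 1: p=-0.1880, T=0.333, ωT=1.066166, cosh=1.624275, sinh=1.279949; start (x,ẋ)=(-0.025300, 0.310800) → end (x,ẋ)=(0.200519, 1.171571)
phase 2: p=-0.0565, T=0.380, ωT=1.216646, cosh=1.836034, sinh=1.539812; start (x,ẋ)=(0.200519, 1.171571) → end (x,ẋ)=(0.978845, 3.418150)

1 0.3330 0.2005 1.1716
2 0.7130 0.9788 3.4182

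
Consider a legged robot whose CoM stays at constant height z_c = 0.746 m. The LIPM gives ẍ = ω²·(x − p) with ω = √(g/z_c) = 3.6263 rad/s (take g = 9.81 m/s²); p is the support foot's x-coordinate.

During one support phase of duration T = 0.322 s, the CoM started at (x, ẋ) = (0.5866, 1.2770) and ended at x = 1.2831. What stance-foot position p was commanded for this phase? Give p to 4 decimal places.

ωT = 3.6263·0.322 = 1.167669; cosh(ωT) = 1.762791, sinh(ωT) = 1.451699
x(T) = p + (x₀−p)·cosh(ωT) + (ẋ₀/ω)·sinh(ωT) ⇒ p·(1 − cosh) = x(T) − x₀·cosh − (ẋ₀/ω)·sinh
numerator   = 1.2831 − (0.5866)·1.762791 − (1.2770/3.6263)·1.451699 = -0.262168
denominator = 1 − 1.762791 = -0.762791
p = -0.262168 / -0.762791 = 0.3437

p = 0.3437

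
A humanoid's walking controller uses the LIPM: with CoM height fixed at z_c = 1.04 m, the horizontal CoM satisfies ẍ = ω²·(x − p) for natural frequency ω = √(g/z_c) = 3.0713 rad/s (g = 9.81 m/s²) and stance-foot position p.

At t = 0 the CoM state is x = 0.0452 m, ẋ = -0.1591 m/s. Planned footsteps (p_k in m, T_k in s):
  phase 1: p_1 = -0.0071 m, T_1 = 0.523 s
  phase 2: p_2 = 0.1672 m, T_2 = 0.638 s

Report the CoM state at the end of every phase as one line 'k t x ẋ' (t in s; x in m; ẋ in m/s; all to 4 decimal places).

phase 1: p=-0.0071, T=0.523, ωT=1.606290, cosh=2.592458, sinh=2.391827; start (x,ẋ)=(0.045200, -0.159100) → end (x,ẋ)=(0.004584, -0.028263)
phase 2: p=0.1672, T=0.638, ωT=1.959489, cosh=3.618317, sinh=3.477386; start (x,ẋ)=(0.004584, -0.028263) → end (x,ẋ)=(-0.453197, -1.839023)

1 0.5230 0.0046 -0.0283
2 1.1610 -0.4532 -1.8390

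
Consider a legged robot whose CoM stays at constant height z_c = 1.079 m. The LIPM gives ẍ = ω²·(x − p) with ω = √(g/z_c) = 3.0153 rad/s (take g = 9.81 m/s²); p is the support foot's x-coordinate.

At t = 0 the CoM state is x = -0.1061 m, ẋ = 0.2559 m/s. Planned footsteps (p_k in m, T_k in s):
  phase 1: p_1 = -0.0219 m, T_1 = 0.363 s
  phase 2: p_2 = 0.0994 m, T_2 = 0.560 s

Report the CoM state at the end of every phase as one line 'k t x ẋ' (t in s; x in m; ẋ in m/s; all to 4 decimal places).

1 0.3630 -0.0492 0.0883
2 0.9230 -0.2399 -0.9239

phase 1: p=-0.0219, T=0.363, ωT=1.094554, cosh=1.661269, sinh=1.326580; start (x,ẋ)=(-0.106100, 0.255900) → end (x,ẋ)=(-0.049196, 0.088316)
phase 2: p=0.0994, T=0.560, ωT=1.688568, cosh=2.798255, sinh=2.613471; start (x,ẋ)=(-0.049196, 0.088316) → end (x,ẋ)=(-0.239862, -0.923864)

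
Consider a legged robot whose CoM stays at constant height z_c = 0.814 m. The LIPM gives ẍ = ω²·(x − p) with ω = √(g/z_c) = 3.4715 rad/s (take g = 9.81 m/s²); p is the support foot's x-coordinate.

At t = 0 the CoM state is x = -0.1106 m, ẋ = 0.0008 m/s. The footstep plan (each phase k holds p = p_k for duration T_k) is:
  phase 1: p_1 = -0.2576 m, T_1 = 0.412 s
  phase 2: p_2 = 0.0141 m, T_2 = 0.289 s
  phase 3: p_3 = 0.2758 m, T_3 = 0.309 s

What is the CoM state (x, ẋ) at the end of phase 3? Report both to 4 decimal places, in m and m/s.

phase 1: p=-0.2576, T=0.412, ωT=1.430258, cosh=2.209512, sinh=1.970265; start (x,ẋ)=(-0.110600, 0.000800) → end (x,ẋ)=(0.067652, 1.007215)
phase 2: p=0.0141, T=0.289, ωT=1.003263, cosh=1.546924, sinh=1.180243; start (x,ẋ)=(0.067652, 1.007215) → end (x,ẋ)=(0.439375, 1.777500)
phase 3: p=0.2758, T=0.309, ωT=1.072693, cosh=1.632664, sinh=1.290578; start (x,ẋ)=(0.439375, 1.777500) → end (x,ẋ)=(1.203673, 3.634917)

x = 1.2037, ẋ = 3.6349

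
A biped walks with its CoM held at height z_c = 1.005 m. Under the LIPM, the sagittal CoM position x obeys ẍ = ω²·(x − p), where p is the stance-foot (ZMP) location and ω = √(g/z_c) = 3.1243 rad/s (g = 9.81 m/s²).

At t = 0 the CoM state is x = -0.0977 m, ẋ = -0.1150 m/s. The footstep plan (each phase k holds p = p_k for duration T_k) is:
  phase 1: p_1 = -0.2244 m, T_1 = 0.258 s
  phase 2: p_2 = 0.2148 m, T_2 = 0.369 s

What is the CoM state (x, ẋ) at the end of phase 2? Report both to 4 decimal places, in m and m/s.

phase 1: p=-0.2244, T=0.258, ωT=0.806069, cosh=1.342850, sinh=0.896240; start (x,ẋ)=(-0.097700, -0.115000) → end (x,ẋ)=(-0.087250, 0.200348)
phase 2: p=0.2148, T=0.369, ωT=1.152867, cosh=1.741495, sinh=1.425765; start (x,ẋ)=(-0.087250, 0.200348) → end (x,ẋ)=(-0.219790, -0.996582)

x = -0.2198, ẋ = -0.9966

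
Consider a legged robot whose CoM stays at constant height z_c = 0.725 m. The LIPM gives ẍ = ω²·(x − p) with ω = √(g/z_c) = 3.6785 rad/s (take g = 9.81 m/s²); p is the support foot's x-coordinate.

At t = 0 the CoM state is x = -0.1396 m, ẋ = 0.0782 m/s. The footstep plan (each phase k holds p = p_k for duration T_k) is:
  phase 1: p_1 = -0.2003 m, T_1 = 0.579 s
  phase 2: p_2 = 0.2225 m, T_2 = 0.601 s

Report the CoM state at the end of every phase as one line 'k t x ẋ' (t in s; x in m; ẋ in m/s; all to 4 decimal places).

phase 1: p=-0.2003, T=0.579, ωT=2.129852, cosh=4.266236, sinh=4.147381; start (x,ẋ)=(-0.139600, 0.078200) → end (x,ẋ)=(0.146828, 1.259667)
phase 2: p=0.2225, T=0.601, ωT=2.210778, cosh=4.616216, sinh=4.506600; start (x,ẋ)=(0.146828, 1.259667) → end (x,ẋ)=(1.416426, 4.560447)

1 0.5790 0.1468 1.2597
2 1.1800 1.4164 4.5604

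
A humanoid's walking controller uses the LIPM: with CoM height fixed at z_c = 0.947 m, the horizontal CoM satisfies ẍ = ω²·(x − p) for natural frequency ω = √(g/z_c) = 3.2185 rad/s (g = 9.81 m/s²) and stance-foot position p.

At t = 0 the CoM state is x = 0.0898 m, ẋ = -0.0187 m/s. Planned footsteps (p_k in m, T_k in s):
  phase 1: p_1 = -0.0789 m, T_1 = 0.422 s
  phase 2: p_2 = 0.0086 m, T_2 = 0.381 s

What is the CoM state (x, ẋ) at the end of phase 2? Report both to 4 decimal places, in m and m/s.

x = 0.9329, ẋ = 3.0150

phase 1: p=-0.0789, T=0.422, ωT=1.358207, cosh=2.073168, sinh=1.816046; start (x,ẋ)=(0.089800, -0.018700) → end (x,ẋ)=(0.260292, 0.947274)
phase 2: p=0.0086, T=0.381, ωT=1.226249, cosh=1.850905, sinh=1.557514; start (x,ẋ)=(0.260292, 0.947274) → end (x,ẋ)=(0.932868, 3.015010)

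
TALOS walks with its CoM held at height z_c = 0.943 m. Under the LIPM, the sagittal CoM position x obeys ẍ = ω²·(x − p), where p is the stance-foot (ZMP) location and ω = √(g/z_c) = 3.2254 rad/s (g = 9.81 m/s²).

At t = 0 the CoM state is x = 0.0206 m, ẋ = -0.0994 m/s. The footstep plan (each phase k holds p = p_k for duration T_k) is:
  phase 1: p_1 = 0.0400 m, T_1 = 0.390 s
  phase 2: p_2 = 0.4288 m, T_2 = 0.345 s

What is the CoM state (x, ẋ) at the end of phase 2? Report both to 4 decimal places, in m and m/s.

x = -0.4948, ẋ = -2.5704

phase 1: p=0.0400, T=0.390, ωT=1.257906, cosh=1.901148, sinh=1.616899; start (x,ẋ)=(0.020600, -0.099400) → end (x,ẋ)=(-0.046712, -0.290148)
phase 2: p=0.4288, T=0.345, ωT=1.112763, cosh=1.685702, sinh=1.357052; start (x,ẋ)=(-0.046712, -0.290148) → end (x,ẋ)=(-0.494847, -2.570435)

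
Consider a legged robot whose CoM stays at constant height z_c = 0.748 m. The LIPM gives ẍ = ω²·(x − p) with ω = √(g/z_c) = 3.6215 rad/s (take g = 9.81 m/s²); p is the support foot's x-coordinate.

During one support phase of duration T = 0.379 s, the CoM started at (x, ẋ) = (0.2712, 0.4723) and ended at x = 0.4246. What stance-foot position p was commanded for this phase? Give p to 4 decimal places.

ωT = 3.6215·0.379 = 1.372549; cosh(ωT) = 2.099426, sinh(ωT) = 1.845966
x(T) = p + (x₀−p)·cosh(ωT) + (ẋ₀/ω)·sinh(ωT) ⇒ p·(1 − cosh) = x(T) − x₀·cosh − (ẋ₀/ω)·sinh
numerator   = 0.4246 − (0.2712)·2.099426 − (0.4723/3.6215)·1.845966 = -0.385507
denominator = 1 − 2.099426 = -1.099426
p = -0.385507 / -1.099426 = 0.3506

p = 0.3506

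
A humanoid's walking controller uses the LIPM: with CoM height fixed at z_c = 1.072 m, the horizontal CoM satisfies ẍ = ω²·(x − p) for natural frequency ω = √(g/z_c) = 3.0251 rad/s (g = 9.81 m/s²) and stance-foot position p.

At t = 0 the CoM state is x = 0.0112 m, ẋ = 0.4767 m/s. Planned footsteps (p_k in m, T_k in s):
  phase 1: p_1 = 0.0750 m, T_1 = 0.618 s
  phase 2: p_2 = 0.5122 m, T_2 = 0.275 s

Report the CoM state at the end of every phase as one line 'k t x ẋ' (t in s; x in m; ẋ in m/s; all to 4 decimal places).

1 0.6180 0.3620 0.9715
2 0.8930 0.6061 0.9045

phase 1: p=0.0750, T=0.618, ωT=1.869512, cosh=3.319664, sinh=3.165465; start (x,ẋ)=(0.011200, 0.476700) → end (x,ẋ)=(0.362024, 0.971545)
phase 2: p=0.5122, T=0.275, ωT=0.831903, cosh=1.366453, sinh=0.931233; start (x,ẋ)=(0.362024, 0.971545) → end (x,ẋ)=(0.606068, 0.904515)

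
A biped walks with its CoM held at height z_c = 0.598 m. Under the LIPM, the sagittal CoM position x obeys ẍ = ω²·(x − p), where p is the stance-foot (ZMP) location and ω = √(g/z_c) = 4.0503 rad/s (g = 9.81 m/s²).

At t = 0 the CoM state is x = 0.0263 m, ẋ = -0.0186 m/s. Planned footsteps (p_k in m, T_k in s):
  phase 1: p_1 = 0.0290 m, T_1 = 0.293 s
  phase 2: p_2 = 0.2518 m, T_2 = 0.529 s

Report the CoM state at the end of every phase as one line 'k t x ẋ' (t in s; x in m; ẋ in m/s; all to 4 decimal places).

phase 1: p=0.0290, T=0.293, ωT=1.186738, cosh=1.790796, sinh=1.485580; start (x,ẋ)=(0.026300, -0.018600) → end (x,ẋ)=(0.017343, -0.049555)
phase 2: p=0.2518, T=0.529, ωT=2.142609, cosh=4.319494, sinh=4.202145; start (x,ẋ)=(0.017343, -0.049555) → end (x,ẋ)=(-0.812349, -4.204503)

1 0.2930 0.0173 -0.0496
2 0.8220 -0.8123 -4.2045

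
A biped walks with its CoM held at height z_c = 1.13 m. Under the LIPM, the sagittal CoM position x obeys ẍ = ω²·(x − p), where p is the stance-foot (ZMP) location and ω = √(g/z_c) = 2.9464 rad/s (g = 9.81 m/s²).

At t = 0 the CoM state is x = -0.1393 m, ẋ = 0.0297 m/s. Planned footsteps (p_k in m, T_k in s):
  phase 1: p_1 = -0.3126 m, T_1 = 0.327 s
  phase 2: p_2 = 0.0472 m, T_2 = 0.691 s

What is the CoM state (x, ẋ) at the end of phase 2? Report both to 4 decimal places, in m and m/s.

phase 1: p=-0.3126, T=0.327, ωT=0.963473, cosh=1.501174, sinh=1.119608; start (x,ẋ)=(-0.139300, 0.029700) → end (x,ẋ)=(-0.041161, 0.616269)
phase 2: p=0.0472, T=0.691, ωT=2.035962, cosh=3.895087, sinh=3.764533; start (x,ẋ)=(-0.041161, 0.616269) → end (x,ẋ)=(0.490417, 1.420341)

x = 0.4904, ẋ = 1.4203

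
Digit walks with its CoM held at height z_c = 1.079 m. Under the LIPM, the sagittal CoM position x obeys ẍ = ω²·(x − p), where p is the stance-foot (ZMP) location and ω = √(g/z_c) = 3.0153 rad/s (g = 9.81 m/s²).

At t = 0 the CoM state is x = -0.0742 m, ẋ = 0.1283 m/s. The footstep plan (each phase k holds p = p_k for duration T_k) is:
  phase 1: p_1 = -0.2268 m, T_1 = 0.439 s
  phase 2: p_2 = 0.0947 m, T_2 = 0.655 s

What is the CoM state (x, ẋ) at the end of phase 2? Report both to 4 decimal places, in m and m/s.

x = 1.5581, ẋ = 4.5349

phase 1: p=-0.2268, T=0.439, ωT=1.323717, cosh=2.011752, sinh=1.745608; start (x,ẋ)=(-0.074200, 0.128300) → end (x,ẋ)=(0.154468, 1.061323)
phase 2: p=0.0947, T=0.655, ωT=1.975021, cosh=3.672766, sinh=3.534008; start (x,ẋ)=(0.154468, 1.061323) → end (x,ẋ)=(1.558113, 4.534889)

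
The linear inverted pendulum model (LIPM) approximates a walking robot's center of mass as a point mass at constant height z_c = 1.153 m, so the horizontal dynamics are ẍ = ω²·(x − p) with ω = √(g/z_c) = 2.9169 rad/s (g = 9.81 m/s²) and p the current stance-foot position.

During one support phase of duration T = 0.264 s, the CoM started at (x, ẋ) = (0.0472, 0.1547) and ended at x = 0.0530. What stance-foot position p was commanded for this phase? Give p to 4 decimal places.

p = 0.1731

ωT = 2.9169·0.264 = 0.770062; cosh(ωT) = 1.311442, sinh(ωT) = 0.848457
x(T) = p + (x₀−p)·cosh(ωT) + (ẋ₀/ω)·sinh(ωT) ⇒ p·(1 − cosh) = x(T) − x₀·cosh − (ẋ₀/ω)·sinh
numerator   = 0.0530 − (0.0472)·1.311442 − (0.1547/2.9169)·0.848457 = -0.053899
denominator = 1 − 1.311442 = -0.311442
p = -0.053899 / -0.311442 = 0.1731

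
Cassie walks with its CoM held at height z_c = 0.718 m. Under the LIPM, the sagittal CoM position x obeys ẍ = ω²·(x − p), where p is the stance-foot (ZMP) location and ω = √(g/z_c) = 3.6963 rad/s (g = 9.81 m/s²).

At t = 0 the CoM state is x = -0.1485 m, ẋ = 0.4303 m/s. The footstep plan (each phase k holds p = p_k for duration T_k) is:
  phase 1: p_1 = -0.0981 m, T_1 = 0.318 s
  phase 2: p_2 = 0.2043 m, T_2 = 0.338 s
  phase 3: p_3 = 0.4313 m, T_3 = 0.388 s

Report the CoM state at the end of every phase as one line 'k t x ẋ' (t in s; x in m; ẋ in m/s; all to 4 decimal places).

1 0.3180 -0.0169 0.4904
2 0.6560 -0.0009 -0.3833
3 1.0440 -0.7321 -4.0110

phase 1: p=-0.0981, T=0.318, ωT=1.175423, cosh=1.774101, sinh=1.465413; start (x,ẋ)=(-0.148500, 0.430300) → end (x,ẋ)=(-0.016921, 0.490399)
phase 2: p=0.2043, T=0.338, ωT=1.249349, cosh=1.887382, sinh=1.600691; start (x,ẋ)=(-0.016921, 0.490399) → end (x,ẋ)=(-0.000859, -0.383311)
phase 3: p=0.4313, T=0.388, ωT=1.434164, cosh=2.217226, sinh=1.978911; start (x,ẋ)=(-0.000859, -0.383311) → end (x,ẋ)=(-0.732111, -4.010982)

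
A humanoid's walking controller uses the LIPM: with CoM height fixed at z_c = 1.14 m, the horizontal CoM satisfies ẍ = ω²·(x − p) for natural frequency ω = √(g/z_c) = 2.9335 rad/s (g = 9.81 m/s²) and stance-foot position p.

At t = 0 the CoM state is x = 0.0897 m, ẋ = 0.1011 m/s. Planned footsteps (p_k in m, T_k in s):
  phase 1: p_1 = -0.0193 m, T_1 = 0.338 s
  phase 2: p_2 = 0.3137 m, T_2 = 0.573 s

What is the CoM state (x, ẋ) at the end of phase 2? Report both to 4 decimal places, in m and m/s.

x = 0.4294, ẋ = 0.5063

phase 1: p=-0.0193, T=0.338, ωT=0.991523, cosh=1.533174, sinh=1.162163; start (x,ẋ)=(0.089700, 0.101100) → end (x,ẋ)=(0.187869, 0.526607)
phase 2: p=0.3137, T=0.573, ωT=1.680895, cosh=2.778285, sinh=2.592078; start (x,ẋ)=(0.187869, 0.526607) → end (x,ẋ)=(0.429421, 0.506261)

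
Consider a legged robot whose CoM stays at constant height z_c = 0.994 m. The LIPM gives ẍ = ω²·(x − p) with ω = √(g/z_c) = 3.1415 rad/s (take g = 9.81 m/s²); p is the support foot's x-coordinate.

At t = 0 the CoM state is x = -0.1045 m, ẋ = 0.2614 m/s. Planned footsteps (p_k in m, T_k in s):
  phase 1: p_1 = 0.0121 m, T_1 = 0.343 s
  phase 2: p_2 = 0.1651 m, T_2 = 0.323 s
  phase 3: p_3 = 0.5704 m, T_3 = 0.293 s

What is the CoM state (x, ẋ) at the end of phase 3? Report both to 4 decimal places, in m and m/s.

phase 1: p=0.0121, T=0.343, ωT=1.077535, cosh=1.638931, sinh=1.298497; start (x,ẋ)=(-0.104500, 0.261400) → end (x,ẋ)=(-0.070953, -0.047222)
phase 2: p=0.1651, T=0.323, ωT=1.014705, cosh=1.560529, sinh=1.198019; start (x,ẋ)=(-0.070953, -0.047222) → end (x,ẋ)=(-0.221276, -0.962095)
phase 3: p=0.5704, T=0.293, ωT=0.920459, cosh=1.454390, sinh=1.056054; start (x,ẋ)=(-0.221276, -0.962095) → end (x,ẋ)=(-0.904425, -4.025719)

x = -0.9044, ẋ = -4.0257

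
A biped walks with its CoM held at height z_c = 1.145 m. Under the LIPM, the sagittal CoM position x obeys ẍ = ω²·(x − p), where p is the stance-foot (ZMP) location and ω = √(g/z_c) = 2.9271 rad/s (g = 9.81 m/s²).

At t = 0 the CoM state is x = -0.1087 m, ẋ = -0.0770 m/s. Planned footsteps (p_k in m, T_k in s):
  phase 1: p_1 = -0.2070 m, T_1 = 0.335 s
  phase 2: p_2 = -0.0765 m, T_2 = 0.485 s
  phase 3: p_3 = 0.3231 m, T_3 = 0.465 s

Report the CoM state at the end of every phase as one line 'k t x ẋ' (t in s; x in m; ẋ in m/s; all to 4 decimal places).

1 0.3350 -0.0877 0.2125
2 0.8200 0.0404 0.4015
3 1.2850 -0.0145 -0.6732

phase 1: p=-0.2070, T=0.335, ωT=0.980579, cosh=1.520546, sinh=1.145452; start (x,ẋ)=(-0.108700, -0.077000) → end (x,ẋ)=(-0.087662, 0.212503)
phase 2: p=-0.0765, T=0.485, ωT=1.419643, cosh=2.188723, sinh=1.946923; start (x,ẋ)=(-0.087662, 0.212503) → end (x,ẋ)=(0.040412, 0.401498)
phase 3: p=0.3231, T=0.465, ωT=1.361101, cosh=2.078433, sinh=1.822055; start (x,ẋ)=(0.040412, 0.401498) → end (x,ẋ)=(-0.014524, -0.673182)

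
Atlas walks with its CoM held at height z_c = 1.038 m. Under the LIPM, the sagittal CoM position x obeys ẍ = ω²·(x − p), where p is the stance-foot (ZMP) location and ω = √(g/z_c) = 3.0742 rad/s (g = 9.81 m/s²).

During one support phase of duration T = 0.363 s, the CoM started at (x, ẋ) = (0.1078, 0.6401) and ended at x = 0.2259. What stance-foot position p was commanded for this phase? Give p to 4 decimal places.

ωT = 3.0742·0.363 = 1.115935; cosh(ωT) = 1.690014, sinh(ωT) = 1.362405
x(T) = p + (x₀−p)·cosh(ωT) + (ẋ₀/ω)·sinh(ωT) ⇒ p·(1 − cosh) = x(T) − x₀·cosh − (ẋ₀/ω)·sinh
numerator   = 0.2259 − (0.1078)·1.690014 − (0.6401/3.0742)·1.362405 = -0.239959
denominator = 1 − 1.690014 = -0.690014
p = -0.239959 / -0.690014 = 0.3478

p = 0.3478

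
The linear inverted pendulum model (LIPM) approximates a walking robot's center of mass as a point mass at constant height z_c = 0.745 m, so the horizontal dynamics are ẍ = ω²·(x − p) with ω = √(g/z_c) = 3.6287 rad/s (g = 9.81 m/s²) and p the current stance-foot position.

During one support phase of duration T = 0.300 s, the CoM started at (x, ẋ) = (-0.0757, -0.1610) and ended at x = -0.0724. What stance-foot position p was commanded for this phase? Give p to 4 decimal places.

p = -0.1702

ωT = 3.6287·0.300 = 1.088610; cosh(ωT) = 1.653413, sinh(ωT) = 1.316729
x(T) = p + (x₀−p)·cosh(ωT) + (ẋ₀/ω)·sinh(ωT) ⇒ p·(1 − cosh) = x(T) − x₀·cosh − (ẋ₀/ω)·sinh
numerator   = -0.0724 − (-0.0757)·1.653413 − (-0.1610/3.6287)·1.316729 = 0.111185
denominator = 1 − 1.653413 = -0.653413
p = 0.111185 / -0.653413 = -0.1702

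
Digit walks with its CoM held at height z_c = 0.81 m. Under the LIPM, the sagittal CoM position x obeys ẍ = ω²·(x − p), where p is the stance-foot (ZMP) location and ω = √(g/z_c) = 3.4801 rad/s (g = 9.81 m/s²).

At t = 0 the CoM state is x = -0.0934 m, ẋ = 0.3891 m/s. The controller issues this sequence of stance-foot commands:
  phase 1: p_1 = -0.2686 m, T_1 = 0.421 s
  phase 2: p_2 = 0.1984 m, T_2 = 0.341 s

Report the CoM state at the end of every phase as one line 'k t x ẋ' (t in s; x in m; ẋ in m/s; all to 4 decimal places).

1 0.4210 0.3598 2.1360
2 0.7620 1.3992 4.6595

phase 1: p=-0.2686, T=0.421, ωT=1.465122, cosh=2.279561, sinh=2.048511; start (x,ẋ)=(-0.093400, 0.389100) → end (x,ẋ)=(0.359817, 2.135982)
phase 2: p=0.1984, T=0.341, ωT=1.186714, cosh=1.790760, sinh=1.485538; start (x,ẋ)=(0.359817, 2.135982) → end (x,ẋ)=(1.399238, 4.659529)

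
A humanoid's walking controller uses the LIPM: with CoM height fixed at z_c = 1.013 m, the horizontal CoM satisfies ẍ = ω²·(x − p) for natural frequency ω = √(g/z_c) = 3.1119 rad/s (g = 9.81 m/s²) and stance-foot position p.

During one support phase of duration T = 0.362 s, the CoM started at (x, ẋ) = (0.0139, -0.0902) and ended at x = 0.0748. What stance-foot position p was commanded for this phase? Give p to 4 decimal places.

ωT = 3.1119·0.362 = 1.126508; cosh(ωT) = 1.704514, sinh(ωT) = 1.380351
x(T) = p + (x₀−p)·cosh(ωT) + (ẋ₀/ω)·sinh(ωT) ⇒ p·(1 − cosh) = x(T) − x₀·cosh − (ẋ₀/ω)·sinh
numerator   = 0.0748 − (0.0139)·1.704514 − (-0.0902/3.1119)·1.380351 = 0.091117
denominator = 1 − 1.704514 = -0.704514
p = 0.091117 / -0.704514 = -0.1293

p = -0.1293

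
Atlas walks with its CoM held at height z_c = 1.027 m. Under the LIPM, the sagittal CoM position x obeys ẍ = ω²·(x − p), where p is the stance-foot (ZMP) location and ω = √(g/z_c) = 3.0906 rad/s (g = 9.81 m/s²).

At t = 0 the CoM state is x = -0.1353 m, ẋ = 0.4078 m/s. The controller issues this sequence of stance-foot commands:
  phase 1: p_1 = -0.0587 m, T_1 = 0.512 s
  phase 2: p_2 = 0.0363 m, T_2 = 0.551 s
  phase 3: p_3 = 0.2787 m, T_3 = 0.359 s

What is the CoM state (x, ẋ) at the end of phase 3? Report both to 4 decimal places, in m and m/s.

x = 1.3186, ẋ = 3.4865

phase 1: p=-0.0587, T=0.512, ωT=1.582387, cosh=2.536022, sinh=2.330538; start (x,ẋ)=(-0.135300, 0.407800) → end (x,ẋ)=(0.054552, 0.482458)
phase 2: p=0.0363, T=0.551, ωT=1.702921, cosh=2.836054, sinh=2.653904; start (x,ẋ)=(0.054552, 0.482458) → end (x,ẋ)=(0.502350, 1.517981)
phase 3: p=0.2787, T=0.359, ωT=1.109525, cosh=1.681317, sinh=1.351602; start (x,ẋ)=(0.502350, 1.517981) → end (x,ẋ)=(1.318581, 3.486453)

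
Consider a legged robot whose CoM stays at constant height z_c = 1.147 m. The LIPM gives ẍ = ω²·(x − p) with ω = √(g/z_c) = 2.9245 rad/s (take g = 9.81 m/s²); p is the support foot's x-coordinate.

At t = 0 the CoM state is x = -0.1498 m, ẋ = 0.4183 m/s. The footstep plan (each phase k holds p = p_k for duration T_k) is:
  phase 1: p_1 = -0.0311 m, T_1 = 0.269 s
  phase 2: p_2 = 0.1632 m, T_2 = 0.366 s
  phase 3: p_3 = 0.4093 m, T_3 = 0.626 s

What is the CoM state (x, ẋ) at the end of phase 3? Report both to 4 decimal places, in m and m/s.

x = -1.6681, ẋ = -5.9097

phase 1: p=-0.0311, T=0.269, ωT=0.786691, cosh=1.325733, sinh=0.870384; start (x,ẋ)=(-0.149800, 0.418300) → end (x,ẋ)=(-0.063971, 0.252411)
phase 2: p=0.1632, T=0.366, ωT=1.070367, cosh=1.629666, sinh=1.286783; start (x,ẋ)=(-0.063971, 0.252411) → end (x,ẋ)=(-0.095952, -0.443544)
phase 3: p=0.4093, T=0.626, ωT=1.830737, cosh=3.199389, sinh=3.039094; start (x,ẋ)=(-0.095952, -0.443544) → end (x,ẋ)=(-1.668121, -5.909661)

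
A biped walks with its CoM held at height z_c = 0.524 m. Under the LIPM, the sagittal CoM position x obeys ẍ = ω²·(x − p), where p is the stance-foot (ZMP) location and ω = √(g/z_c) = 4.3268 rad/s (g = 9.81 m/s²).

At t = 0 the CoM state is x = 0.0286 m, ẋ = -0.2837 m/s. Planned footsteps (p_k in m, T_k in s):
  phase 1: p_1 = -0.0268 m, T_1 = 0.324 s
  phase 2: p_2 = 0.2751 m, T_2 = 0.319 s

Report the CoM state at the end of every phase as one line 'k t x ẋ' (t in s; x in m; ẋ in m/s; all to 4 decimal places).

1 0.3240 -0.0326 -0.1538
2 0.6430 -0.4414 -2.8040

phase 1: p=-0.0268, T=0.324, ωT=1.401883, cosh=2.154488, sinh=1.908355; start (x,ẋ)=(0.028600, -0.283700) → end (x,ẋ)=(-0.032569, -0.153787)
phase 2: p=0.2751, T=0.319, ωT=1.380249, cosh=2.113704, sinh=1.862188; start (x,ẋ)=(-0.032569, -0.153787) → end (x,ẋ)=(-0.441408, -2.804042)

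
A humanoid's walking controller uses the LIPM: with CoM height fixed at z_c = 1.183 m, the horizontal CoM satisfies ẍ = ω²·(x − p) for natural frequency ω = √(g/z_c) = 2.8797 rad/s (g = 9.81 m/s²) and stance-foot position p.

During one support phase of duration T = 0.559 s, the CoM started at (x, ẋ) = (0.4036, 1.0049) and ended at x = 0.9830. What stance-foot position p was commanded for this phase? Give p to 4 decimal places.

ωT = 2.8797·0.559 = 1.609752; cosh(ωT) = 2.600755, sinh(ωT) = 2.400818
x(T) = p + (x₀−p)·cosh(ωT) + (ẋ₀/ω)·sinh(ωT) ⇒ p·(1 − cosh) = x(T) − x₀·cosh − (ẋ₀/ω)·sinh
numerator   = 0.9830 − (0.4036)·2.600755 − (1.0049/2.8797)·2.400818 = -0.904454
denominator = 1 − 2.600755 = -1.600755
p = -0.904454 / -1.600755 = 0.5650

p = 0.5650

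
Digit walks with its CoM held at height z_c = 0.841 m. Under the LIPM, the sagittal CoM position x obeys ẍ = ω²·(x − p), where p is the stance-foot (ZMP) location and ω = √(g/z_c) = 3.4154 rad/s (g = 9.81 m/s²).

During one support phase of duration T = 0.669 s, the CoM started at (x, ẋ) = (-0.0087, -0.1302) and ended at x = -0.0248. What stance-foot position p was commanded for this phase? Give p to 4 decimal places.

ωT = 3.4154·0.669 = 2.284903; cosh(ωT) = 4.963257, sinh(ωT) = 4.861473
x(T) = p + (x₀−p)·cosh(ωT) + (ẋ₀/ω)·sinh(ωT) ⇒ p·(1 − cosh) = x(T) − x₀·cosh − (ẋ₀/ω)·sinh
numerator   = -0.0248 − (-0.0087)·4.963257 − (-0.1302/3.4154)·4.861473 = 0.203707
denominator = 1 − 4.963257 = -3.963257
p = 0.203707 / -3.963257 = -0.0514

p = -0.0514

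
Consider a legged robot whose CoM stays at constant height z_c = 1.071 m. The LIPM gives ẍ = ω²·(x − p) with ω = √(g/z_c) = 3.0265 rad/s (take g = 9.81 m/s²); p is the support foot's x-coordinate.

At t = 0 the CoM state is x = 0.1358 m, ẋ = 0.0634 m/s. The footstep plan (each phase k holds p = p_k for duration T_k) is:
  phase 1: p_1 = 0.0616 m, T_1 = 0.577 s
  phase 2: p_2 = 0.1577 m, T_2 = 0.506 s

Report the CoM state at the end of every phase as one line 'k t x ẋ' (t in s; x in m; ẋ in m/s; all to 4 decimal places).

1 0.5770 0.3390 0.8114
2 1.0830 1.1875 3.1735

phase 1: p=0.0616, T=0.577, ωT=1.746290, cosh=2.953858, sinh=2.779438; start (x,ẋ)=(0.135800, 0.063400) → end (x,ẋ)=(0.339001, 0.811443)
phase 2: p=0.1577, T=0.506, ωT=1.531409, cosh=2.420460, sinh=2.204229; start (x,ẋ)=(0.339001, 0.811443) → end (x,ẋ)=(1.187512, 3.173539)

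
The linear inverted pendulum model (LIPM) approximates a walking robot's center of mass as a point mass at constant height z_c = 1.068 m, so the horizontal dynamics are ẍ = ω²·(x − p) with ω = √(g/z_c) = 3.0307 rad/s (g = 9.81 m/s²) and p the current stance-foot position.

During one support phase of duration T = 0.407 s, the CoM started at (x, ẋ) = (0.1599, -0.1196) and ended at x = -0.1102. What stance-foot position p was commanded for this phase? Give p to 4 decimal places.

ωT = 3.0307·0.407 = 1.233495; cosh(ωT) = 1.862240, sinh(ωT) = 1.570967
x(T) = p + (x₀−p)·cosh(ωT) + (ẋ₀/ω)·sinh(ωT) ⇒ p·(1 − cosh) = x(T) − x₀·cosh − (ẋ₀/ω)·sinh
numerator   = -0.1102 − (0.1599)·1.862240 − (-0.1196/3.0307)·1.570967 = -0.345977
denominator = 1 − 1.862240 = -0.862240
p = -0.345977 / -0.862240 = 0.4013

p = 0.4013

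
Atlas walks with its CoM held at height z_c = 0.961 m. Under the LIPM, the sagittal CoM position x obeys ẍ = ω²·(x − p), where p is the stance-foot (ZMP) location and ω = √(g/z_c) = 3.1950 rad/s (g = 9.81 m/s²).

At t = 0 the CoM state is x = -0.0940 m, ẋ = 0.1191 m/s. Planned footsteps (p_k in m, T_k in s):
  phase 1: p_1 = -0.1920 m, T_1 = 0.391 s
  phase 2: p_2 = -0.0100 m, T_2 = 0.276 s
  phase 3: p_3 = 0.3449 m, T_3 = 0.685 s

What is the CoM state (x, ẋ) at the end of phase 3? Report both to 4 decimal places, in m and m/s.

x = 1.8606, ẋ = 4.9942

phase 1: p=-0.1920, T=0.391, ωT=1.249245, cosh=1.887215, sinh=1.600494; start (x,ẋ)=(-0.094000, 0.119100) → end (x,ẋ)=(0.052609, 0.725898)
phase 2: p=-0.0100, T=0.276, ωT=0.881820, cosh=1.414660, sinh=1.000631; start (x,ẋ)=(0.052609, 0.725898) → end (x,ẋ)=(0.305912, 1.227060)
phase 3: p=0.3449, T=0.685, ωT=2.188575, cosh=4.517283, sinh=4.405207; start (x,ẋ)=(0.305912, 1.227060) → end (x,ẋ)=(1.860625, 4.994228)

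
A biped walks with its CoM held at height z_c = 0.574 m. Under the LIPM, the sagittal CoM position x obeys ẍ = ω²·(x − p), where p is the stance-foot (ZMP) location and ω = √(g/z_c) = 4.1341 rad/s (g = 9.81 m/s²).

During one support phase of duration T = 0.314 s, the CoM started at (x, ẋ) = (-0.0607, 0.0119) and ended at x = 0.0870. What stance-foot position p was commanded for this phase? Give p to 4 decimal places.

ωT = 4.1341·0.314 = 1.298107; cosh(ωT) = 1.967703, sinh(ωT) = 1.694655
x(T) = p + (x₀−p)·cosh(ωT) + (ẋ₀/ω)·sinh(ωT) ⇒ p·(1 − cosh) = x(T) − x₀·cosh − (ẋ₀/ω)·sinh
numerator   = 0.0870 − (-0.0607)·1.967703 − (0.0119/4.1341)·1.694655 = 0.201562
denominator = 1 − 1.967703 = -0.967703
p = 0.201562 / -0.967703 = -0.2083

p = -0.2083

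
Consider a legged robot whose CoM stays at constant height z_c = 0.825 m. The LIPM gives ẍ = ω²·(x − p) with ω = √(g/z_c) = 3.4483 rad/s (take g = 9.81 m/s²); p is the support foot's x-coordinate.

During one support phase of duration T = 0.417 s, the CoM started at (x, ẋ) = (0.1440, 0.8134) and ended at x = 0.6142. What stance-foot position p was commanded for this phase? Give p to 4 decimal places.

p = 0.1428

ωT = 3.4483·0.417 = 1.437941; cosh(ωT) = 2.224715, sinh(ωT) = 1.987299
x(T) = p + (x₀−p)·cosh(ωT) + (ẋ₀/ω)·sinh(ωT) ⇒ p·(1 − cosh) = x(T) − x₀·cosh − (ẋ₀/ω)·sinh
numerator   = 0.6142 − (0.1440)·2.224715 − (0.8134/3.4483)·1.987299 = -0.174932
denominator = 1 − 2.224715 = -1.224715
p = -0.174932 / -1.224715 = 0.1428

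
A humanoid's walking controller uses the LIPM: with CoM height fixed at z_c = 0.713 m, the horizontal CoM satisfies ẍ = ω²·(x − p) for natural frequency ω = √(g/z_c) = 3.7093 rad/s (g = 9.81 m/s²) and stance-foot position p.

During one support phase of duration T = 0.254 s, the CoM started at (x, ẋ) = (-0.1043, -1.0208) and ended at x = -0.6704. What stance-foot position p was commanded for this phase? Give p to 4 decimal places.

p = 0.4541

ωT = 3.7093·0.254 = 0.942162; cosh(ωT) = 1.477653, sinh(ωT) = 1.087869
x(T) = p + (x₀−p)·cosh(ωT) + (ẋ₀/ω)·sinh(ωT) ⇒ p·(1 − cosh) = x(T) − x₀·cosh − (ẋ₀/ω)·sinh
numerator   = -0.6704 − (-0.1043)·1.477653 − (-1.0208/3.7093)·1.087869 = -0.216899
denominator = 1 − 1.477653 = -0.477653
p = -0.216899 / -0.477653 = 0.4541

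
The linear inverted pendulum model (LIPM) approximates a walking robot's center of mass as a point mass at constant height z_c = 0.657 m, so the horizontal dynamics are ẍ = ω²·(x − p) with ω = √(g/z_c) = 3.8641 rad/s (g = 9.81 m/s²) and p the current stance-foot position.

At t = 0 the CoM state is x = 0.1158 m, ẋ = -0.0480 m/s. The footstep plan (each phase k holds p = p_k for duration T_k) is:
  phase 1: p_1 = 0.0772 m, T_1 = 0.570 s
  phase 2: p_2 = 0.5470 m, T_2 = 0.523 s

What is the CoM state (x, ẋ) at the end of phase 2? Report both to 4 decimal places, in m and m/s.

phase 1: p=0.0772, T=0.570, ωT=2.202537, cosh=4.579231, sinh=4.468708; start (x,ẋ)=(0.115800, -0.048000) → end (x,ẋ)=(0.198448, 0.446724)
phase 2: p=0.5470, T=0.523, ωT=2.020924, cosh=3.838914, sinh=3.706381; start (x,ẋ)=(0.198448, 0.446724) → end (x,ẋ)=(-0.362572, -3.276970)

x = -0.3626, ẋ = -3.2770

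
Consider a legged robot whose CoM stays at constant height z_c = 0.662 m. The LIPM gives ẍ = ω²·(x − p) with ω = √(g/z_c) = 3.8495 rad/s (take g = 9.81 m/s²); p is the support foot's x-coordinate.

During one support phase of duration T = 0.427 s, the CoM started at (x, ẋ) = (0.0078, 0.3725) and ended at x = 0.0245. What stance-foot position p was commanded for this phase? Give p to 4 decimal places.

ωT = 3.8495·0.427 = 1.643736; cosh(ωT) = 2.683862, sinh(ωT) = 2.490606
x(T) = p + (x₀−p)·cosh(ωT) + (ẋ₀/ω)·sinh(ωT) ⇒ p·(1 − cosh) = x(T) − x₀·cosh − (ẋ₀/ω)·sinh
numerator   = 0.0245 − (0.0078)·2.683862 − (0.3725/3.8495)·2.490606 = -0.237440
denominator = 1 − 2.683862 = -1.683862
p = -0.237440 / -1.683862 = 0.1410

p = 0.1410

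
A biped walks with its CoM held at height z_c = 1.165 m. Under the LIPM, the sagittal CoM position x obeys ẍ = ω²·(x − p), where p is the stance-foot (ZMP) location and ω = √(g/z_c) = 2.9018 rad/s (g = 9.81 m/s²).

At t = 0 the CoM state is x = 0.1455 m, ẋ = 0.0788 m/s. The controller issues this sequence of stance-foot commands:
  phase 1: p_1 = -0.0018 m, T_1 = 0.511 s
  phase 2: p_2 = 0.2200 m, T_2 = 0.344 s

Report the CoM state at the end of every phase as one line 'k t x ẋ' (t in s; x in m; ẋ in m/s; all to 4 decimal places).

phase 1: p=-0.0018, T=0.511, ωT=1.482820, cosh=2.316174, sinh=2.089177; start (x,ẋ)=(0.145500, 0.078800) → end (x,ẋ)=(0.396105, 1.075502)
phase 2: p=0.2200, T=0.344, ωT=0.998219, cosh=1.540990, sinh=1.172455; start (x,ẋ)=(0.396105, 1.075502) → end (x,ẋ)=(0.925927, 2.256488)

1 0.5110 0.3961 1.0755
2 0.8550 0.9259 2.2565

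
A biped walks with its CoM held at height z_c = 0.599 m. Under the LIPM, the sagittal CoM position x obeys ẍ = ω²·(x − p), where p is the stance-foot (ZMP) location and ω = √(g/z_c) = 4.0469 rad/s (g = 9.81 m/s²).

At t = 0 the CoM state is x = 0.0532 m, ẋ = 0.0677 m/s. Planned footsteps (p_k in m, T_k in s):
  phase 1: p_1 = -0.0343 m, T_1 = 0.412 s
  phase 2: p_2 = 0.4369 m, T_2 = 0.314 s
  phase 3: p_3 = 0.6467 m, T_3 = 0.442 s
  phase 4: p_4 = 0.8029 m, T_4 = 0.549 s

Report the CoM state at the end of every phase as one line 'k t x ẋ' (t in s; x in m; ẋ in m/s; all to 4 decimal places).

phase 1: p=-0.0343, T=0.412, ωT=1.667323, cosh=2.743358, sinh=2.554607; start (x,ẋ)=(0.053200, 0.067700) → end (x,ẋ)=(0.248480, 1.090321)
phase 2: p=0.4369, T=0.314, ωT=1.270727, cosh=1.922034, sinh=1.641407; start (x,ẋ)=(0.248480, 1.090321) → end (x,ẋ)=(0.516979, 0.844031)
phase 3: p=0.6467, T=0.442, ωT=1.788730, cosh=3.074511, sinh=2.907339; start (x,ẋ)=(0.516979, 0.844031) → end (x,ẋ)=(0.854234, 1.068727)
phase 4: p=0.8029, T=0.549, ωT=2.221748, cosh=4.665930, sinh=4.557510; start (x,ẋ)=(0.854234, 1.068727) → end (x,ẋ)=(2.245991, 5.933392)

1 0.4120 0.2485 1.0903
2 0.7260 0.5170 0.8440
3 1.1680 0.8542 1.0687
4 1.7170 2.2460 5.9334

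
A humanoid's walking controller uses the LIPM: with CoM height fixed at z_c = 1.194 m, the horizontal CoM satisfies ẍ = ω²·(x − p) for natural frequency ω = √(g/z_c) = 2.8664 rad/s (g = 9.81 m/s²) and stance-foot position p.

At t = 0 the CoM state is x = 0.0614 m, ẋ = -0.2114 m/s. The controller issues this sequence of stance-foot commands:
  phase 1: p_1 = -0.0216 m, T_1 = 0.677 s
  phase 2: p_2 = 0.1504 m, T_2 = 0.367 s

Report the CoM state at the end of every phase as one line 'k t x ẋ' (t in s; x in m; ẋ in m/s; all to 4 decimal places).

1 0.6770 0.0219 0.0600
2 1.0440 -0.0298 -0.3667

phase 1: p=-0.0216, T=0.677, ωT=1.940553, cosh=3.553112, sinh=3.409487; start (x,ẋ)=(0.061400, -0.211400) → end (x,ẋ)=(0.021855, 0.060027)
phase 2: p=0.1504, T=0.367, ωT=1.051969, cosh=1.606266, sinh=1.257017; start (x,ẋ)=(0.021855, 0.060027) → end (x,ẋ)=(-0.029753, -0.366742)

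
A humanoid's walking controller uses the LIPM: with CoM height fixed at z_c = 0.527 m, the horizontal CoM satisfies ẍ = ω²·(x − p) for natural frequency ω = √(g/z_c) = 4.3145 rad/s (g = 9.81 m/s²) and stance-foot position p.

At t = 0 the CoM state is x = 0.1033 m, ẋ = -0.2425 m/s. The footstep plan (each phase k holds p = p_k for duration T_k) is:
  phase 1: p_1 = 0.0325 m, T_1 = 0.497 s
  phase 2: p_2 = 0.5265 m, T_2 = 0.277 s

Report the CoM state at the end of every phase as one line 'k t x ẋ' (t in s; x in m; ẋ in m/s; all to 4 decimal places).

phase 1: p=0.0325, T=0.497, ωT=2.144306, cosh=4.326634, sinh=4.209485; start (x,ẋ)=(0.103300, -0.242500) → end (x,ẋ)=(0.102228, 0.236648)
phase 2: p=0.5265, T=0.277, ωT=1.195117, cosh=1.803306, sinh=1.500637; start (x,ẋ)=(0.102228, 0.236648) → end (x,ẋ)=(-0.156283, -2.320198)

1 0.4970 0.1022 0.2366
2 0.7740 -0.1563 -2.3202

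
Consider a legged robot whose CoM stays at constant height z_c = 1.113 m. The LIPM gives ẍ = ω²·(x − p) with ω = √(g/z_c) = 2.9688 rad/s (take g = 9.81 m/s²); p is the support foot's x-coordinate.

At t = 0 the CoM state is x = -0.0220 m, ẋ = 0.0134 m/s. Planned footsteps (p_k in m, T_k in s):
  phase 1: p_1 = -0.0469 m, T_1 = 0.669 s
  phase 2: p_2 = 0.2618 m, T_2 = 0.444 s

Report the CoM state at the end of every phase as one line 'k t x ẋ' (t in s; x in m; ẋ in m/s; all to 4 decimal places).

phase 1: p=-0.0469, T=0.669, ωT=1.986127, cosh=3.712241, sinh=3.575016; start (x,ẋ)=(-0.022000, 0.013400) → end (x,ẋ)=(0.061671, 0.314020)
phase 2: p=0.2618, T=0.444, ωT=1.318147, cosh=2.002061, sinh=1.734431; start (x,ẋ)=(0.061671, 0.314020) → end (x,ẋ)=(0.044586, -0.401812)

1 0.6690 0.0617 0.3140
2 1.1130 0.0446 -0.4018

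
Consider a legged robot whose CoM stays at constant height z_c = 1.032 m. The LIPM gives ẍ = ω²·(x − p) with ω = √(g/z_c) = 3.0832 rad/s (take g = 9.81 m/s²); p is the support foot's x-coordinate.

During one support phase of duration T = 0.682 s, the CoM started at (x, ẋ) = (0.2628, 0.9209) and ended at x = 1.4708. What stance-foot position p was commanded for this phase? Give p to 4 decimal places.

ωT = 3.0832·0.682 = 2.102742; cosh(ωT) = 4.155358, sinh(ωT) = 4.033237
x(T) = p + (x₀−p)·cosh(ωT) + (ẋ₀/ω)·sinh(ωT) ⇒ p·(1 − cosh) = x(T) − x₀·cosh − (ẋ₀/ω)·sinh
numerator   = 1.4708 − (0.2628)·4.155358 − (0.9209/3.0832)·4.033237 = -0.825888
denominator = 1 − 4.155358 = -3.155358
p = -0.825888 / -3.155358 = 0.2617

p = 0.2617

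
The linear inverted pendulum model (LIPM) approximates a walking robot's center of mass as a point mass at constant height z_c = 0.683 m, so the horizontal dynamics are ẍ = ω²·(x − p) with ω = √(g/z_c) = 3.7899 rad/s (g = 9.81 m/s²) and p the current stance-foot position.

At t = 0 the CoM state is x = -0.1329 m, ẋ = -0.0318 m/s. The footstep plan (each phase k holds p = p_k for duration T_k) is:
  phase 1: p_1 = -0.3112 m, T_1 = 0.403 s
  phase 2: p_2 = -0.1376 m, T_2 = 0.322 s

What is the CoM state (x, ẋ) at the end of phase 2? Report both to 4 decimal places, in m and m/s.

phase 1: p=-0.3112, T=0.403, ωT=1.527330, cosh=2.411488, sinh=2.194373; start (x,ẋ)=(-0.132900, -0.031800) → end (x,ẋ)=(0.100356, 1.406139)
phase 2: p=-0.1376, T=0.322, ωT=1.220348, cosh=1.841747, sinh=1.546619; start (x,ẋ)=(0.100356, 1.406139) → end (x,ẋ)=(0.874485, 3.984538)

x = 0.8745, ẋ = 3.9845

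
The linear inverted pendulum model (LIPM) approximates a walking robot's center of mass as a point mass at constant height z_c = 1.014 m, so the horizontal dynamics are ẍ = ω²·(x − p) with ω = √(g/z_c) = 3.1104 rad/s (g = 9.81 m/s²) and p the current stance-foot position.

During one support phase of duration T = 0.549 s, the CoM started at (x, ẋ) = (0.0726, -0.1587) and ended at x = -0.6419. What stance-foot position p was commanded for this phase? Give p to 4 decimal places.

ωT = 3.1104·0.549 = 1.707610; cosh(ωT) = 2.848530, sinh(ωT) = 2.667231
x(T) = p + (x₀−p)·cosh(ωT) + (ẋ₀/ω)·sinh(ωT) ⇒ p·(1 − cosh) = x(T) − x₀·cosh − (ẋ₀/ω)·sinh
numerator   = -0.6419 − (0.0726)·2.848530 − (-0.1587/3.1104)·2.667231 = -0.712615
denominator = 1 − 2.848530 = -1.848530
p = -0.712615 / -1.848530 = 0.3855

p = 0.3855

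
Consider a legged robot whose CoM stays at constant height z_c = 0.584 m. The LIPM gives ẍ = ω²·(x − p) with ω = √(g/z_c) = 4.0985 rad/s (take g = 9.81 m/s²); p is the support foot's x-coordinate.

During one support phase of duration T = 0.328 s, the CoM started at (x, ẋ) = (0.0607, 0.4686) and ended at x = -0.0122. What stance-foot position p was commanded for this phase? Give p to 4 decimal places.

ωT = 4.0985·0.328 = 1.344308; cosh(ωT) = 2.048126, sinh(ωT) = 1.787406
x(T) = p + (x₀−p)·cosh(ωT) + (ẋ₀/ω)·sinh(ωT) ⇒ p·(1 − cosh) = x(T) − x₀·cosh − (ẋ₀/ω)·sinh
numerator   = -0.0122 − (0.0607)·2.048126 − (0.4686/4.0985)·1.787406 = -0.340883
denominator = 1 − 2.048126 = -1.048126
p = -0.340883 / -1.048126 = 0.3252

p = 0.3252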